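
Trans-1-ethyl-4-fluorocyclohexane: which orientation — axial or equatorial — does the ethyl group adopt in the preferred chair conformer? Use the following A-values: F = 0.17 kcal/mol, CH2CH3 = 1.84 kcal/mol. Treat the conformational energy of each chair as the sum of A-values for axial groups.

C1 and C4 have opposite parity, so for the trans isomer the two substituents are e,e in one chair and a,a in the other.
Chair I (fluoro axial, ethyl axial): E = 2.01 kcal/mol.
Chair II (fluoro equatorial, ethyl equatorial): E = 0.00 kcal/mol.
Chair II is the more stable (lower-energy) conformer, and in that chair the ethyl group is equatorial.

equatorial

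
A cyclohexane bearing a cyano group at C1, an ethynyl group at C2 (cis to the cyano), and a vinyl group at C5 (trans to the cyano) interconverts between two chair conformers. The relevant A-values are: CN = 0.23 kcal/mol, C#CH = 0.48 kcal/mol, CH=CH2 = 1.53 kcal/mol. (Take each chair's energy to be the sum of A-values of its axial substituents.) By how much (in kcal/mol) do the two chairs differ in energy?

1.78 kcal/mol

Chair I (cyano axial, ethynyl equatorial, vinyl equatorial): E = 0.23 kcal/mol.
Chair II (cyano equatorial, ethynyl axial, vinyl axial): E = 2.01 kcal/mol.
ΔE = 2.01 − 0.23 = 1.78 kcal/mol; chair I is more stable.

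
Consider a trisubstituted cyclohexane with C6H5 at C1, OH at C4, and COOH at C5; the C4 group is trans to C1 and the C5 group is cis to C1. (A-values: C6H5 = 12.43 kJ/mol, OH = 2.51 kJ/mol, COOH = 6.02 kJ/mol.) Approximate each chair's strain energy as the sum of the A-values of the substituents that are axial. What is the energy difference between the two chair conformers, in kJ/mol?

Chair I (phenyl axial, hydroxyl axial, carboxyl axial): E = 20.96 kJ/mol.
Chair II (phenyl equatorial, hydroxyl equatorial, carboxyl equatorial): E = 0.00 kJ/mol.
ΔE = 20.96 − 0.00 = 20.96 kJ/mol; chair II is more stable.

20.96 kJ/mol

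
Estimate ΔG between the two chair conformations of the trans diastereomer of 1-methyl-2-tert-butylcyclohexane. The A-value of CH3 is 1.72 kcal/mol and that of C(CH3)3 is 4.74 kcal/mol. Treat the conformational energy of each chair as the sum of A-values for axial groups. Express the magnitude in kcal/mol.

C1 and C2 have opposite parity, so for the trans isomer the two substituents are e,e in one chair and a,a in the other.
Chair I (methyl axial, tert-butyl axial): E = 6.46 kcal/mol.
Chair II (methyl equatorial, tert-butyl equatorial): E = 0.00 kcal/mol.
ΔE = 6.46 − 0.00 = 6.46 kcal/mol; chair II is more stable.

6.46 kcal/mol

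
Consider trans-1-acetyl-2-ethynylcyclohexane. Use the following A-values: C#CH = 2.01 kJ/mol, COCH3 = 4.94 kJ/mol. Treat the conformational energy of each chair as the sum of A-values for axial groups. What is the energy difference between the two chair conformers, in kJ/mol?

6.95 kJ/mol

C1 and C2 have opposite parity, so for the trans isomer the two substituents are e,e in one chair and a,a in the other.
Chair I (ethynyl axial, acetyl axial): E = 6.95 kJ/mol.
Chair II (ethynyl equatorial, acetyl equatorial): E = 0.00 kJ/mol.
ΔE = 6.95 − 0.00 = 6.95 kJ/mol; chair II is more stable.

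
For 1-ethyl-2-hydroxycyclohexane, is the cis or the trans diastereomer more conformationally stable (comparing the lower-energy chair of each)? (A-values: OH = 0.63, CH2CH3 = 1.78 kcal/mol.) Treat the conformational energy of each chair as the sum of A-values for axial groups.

trans

At 1,2 positions (parity opposite): cis → (a,e or e,a); trans → (e,e or a,a).
Best chair for cis: E = 0.63 kcal/mol; best chair for trans: E = 0.00 kcal/mol.
The trans isomer is lower by 0.63 kcal/mol.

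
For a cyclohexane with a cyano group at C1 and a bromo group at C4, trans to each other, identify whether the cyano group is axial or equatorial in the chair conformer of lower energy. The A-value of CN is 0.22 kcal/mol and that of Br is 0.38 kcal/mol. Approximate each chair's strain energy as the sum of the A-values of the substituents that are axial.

C1 and C4 have opposite parity, so for the trans isomer the two substituents are e,e in one chair and a,a in the other.
Chair I (cyano axial, bromo axial): E = 0.60 kcal/mol.
Chair II (cyano equatorial, bromo equatorial): E = 0.00 kcal/mol.
Chair II is the more stable (lower-energy) conformer, and in that chair the cyano group is equatorial.

equatorial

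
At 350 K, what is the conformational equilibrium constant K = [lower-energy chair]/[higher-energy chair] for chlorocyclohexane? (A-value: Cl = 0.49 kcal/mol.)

K ≈ 2.02

One chair has the chloro group axial (E = 0.49 kcal/mol) and the other has it equatorial (E = 0).
ΔG = 0.49 kcal/mol between the two chairs.
K = exp(ΔG/RT) with R = 1.987×10⁻³ kcal mol⁻¹ K⁻¹ and T = 350 K gives K ≈ 2.02.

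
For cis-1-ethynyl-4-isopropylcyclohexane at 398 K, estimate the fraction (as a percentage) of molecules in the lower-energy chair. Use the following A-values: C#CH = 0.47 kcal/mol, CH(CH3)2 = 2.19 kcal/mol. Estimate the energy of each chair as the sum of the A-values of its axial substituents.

89.8%

C1 and C4 have opposite parity, so for the cis isomer the two substituents are one axial and one equatorial in each chair.
Chair I (ethynyl axial, isopropyl equatorial): E = 0.47 kcal/mol; chair II (ethynyl equatorial, isopropyl axial): E = 2.19 kcal/mol.
ΔG = 1.72 kcal/mol between the two chairs.
K = exp(ΔG/RT) with R = 1.987×10⁻³ kcal mol⁻¹ K⁻¹ and T = 398 K gives K ≈ 8.8.
Fraction in the lower-energy chair = K/(K+1) = 89.8%.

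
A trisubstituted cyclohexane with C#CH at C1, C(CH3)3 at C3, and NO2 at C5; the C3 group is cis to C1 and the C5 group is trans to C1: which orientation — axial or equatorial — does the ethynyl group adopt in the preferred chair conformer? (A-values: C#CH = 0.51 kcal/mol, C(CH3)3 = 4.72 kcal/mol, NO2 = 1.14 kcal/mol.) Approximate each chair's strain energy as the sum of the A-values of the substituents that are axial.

Chair I (ethynyl axial, tert-butyl axial, nitro equatorial): E = 5.23 kcal/mol.
Chair II (ethynyl equatorial, tert-butyl equatorial, nitro axial): E = 1.14 kcal/mol.
Chair II is the more stable (lower-energy) conformer, and in that chair the ethynyl group is equatorial.

equatorial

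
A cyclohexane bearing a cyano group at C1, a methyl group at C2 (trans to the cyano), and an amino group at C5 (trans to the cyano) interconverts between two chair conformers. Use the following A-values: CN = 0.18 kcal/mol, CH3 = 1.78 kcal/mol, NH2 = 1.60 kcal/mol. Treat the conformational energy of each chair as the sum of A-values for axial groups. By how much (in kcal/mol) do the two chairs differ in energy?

0.36 kcal/mol

Chair I (cyano axial, methyl axial, amino equatorial): E = 1.96 kcal/mol.
Chair II (cyano equatorial, methyl equatorial, amino axial): E = 1.60 kcal/mol.
ΔE = 1.96 − 1.60 = 0.36 kcal/mol; chair II is more stable.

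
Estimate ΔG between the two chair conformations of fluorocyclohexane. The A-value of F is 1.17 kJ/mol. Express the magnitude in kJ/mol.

1.17 kJ/mol

A monosubstituted cyclohexane has one chair with the fluoro group axial (E = A = 1.17 kJ/mol) and one with it equatorial (E = 0).
ΔE = 1.17 − 0 = 1.17 kJ/mol.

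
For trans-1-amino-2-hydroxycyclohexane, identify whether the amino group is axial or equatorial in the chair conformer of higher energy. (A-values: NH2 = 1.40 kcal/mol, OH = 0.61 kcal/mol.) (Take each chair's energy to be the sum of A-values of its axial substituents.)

axial

C1 and C2 have opposite parity, so for the trans isomer the two substituents are e,e in one chair and a,a in the other.
Chair I (amino axial, hydroxyl axial): E = 2.01 kcal/mol.
Chair II (amino equatorial, hydroxyl equatorial): E = 0.00 kcal/mol.
Chair I is the less stable (higher-energy) conformer, and in that chair the amino group is axial.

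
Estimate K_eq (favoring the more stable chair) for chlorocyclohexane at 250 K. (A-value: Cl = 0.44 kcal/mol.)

One chair has the chloro group axial (E = 0.44 kcal/mol) and the other has it equatorial (E = 0).
ΔG = 0.44 kcal/mol between the two chairs.
K = exp(ΔG/RT) with R = 1.987×10⁻³ kcal mol⁻¹ K⁻¹ and T = 250 K gives K ≈ 2.42.

K ≈ 2.42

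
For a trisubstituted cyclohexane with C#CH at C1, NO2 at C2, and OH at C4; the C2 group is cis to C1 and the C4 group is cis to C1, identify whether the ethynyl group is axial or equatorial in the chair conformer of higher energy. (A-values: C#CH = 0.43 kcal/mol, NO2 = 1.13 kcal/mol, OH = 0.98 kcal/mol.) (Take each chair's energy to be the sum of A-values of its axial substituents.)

Chair I (ethynyl axial, nitro equatorial, hydroxyl equatorial): E = 0.43 kcal/mol.
Chair II (ethynyl equatorial, nitro axial, hydroxyl axial): E = 2.11 kcal/mol.
Chair II is the less stable (higher-energy) conformer, and in that chair the ethynyl group is equatorial.

equatorial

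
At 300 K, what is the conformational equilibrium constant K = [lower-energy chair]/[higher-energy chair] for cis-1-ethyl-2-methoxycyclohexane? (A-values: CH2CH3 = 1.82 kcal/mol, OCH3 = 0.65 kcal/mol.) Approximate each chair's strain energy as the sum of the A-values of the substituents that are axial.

K ≈ 7.12

C1 and C2 have opposite parity, so for the cis isomer the two substituents are one axial and one equatorial in each chair.
Chair I (ethyl axial, methoxy equatorial): E = 1.82 kcal/mol; chair II (ethyl equatorial, methoxy axial): E = 0.65 kcal/mol.
ΔG = 1.17 kcal/mol between the two chairs.
K = exp(ΔG/RT) with R = 1.987×10⁻³ kcal mol⁻¹ K⁻¹ and T = 300 K gives K ≈ 7.12.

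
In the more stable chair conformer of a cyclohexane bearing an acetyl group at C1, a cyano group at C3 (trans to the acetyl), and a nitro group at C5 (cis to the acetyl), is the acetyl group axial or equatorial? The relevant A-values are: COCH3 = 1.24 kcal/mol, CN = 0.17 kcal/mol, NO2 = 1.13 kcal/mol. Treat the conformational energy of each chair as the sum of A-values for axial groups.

Chair I (acetyl axial, cyano equatorial, nitro axial): E = 2.37 kcal/mol.
Chair II (acetyl equatorial, cyano axial, nitro equatorial): E = 0.17 kcal/mol.
Chair II is the more stable (lower-energy) conformer, and in that chair the acetyl group is equatorial.

equatorial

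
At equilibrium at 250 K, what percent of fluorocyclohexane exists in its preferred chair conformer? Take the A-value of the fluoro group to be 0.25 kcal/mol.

62.3%

One chair has the fluoro group axial (E = 0.25 kcal/mol) and the other has it equatorial (E = 0).
ΔG = 0.25 kcal/mol between the two chairs.
K = exp(ΔG/RT) with R = 1.987×10⁻³ kcal mol⁻¹ K⁻¹ and T = 250 K gives K ≈ 1.65.
Fraction in the lower-energy chair = K/(K+1) = 62.3%.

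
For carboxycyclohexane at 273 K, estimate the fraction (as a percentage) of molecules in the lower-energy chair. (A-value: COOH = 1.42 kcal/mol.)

93.2%

One chair has the carboxyl group axial (E = 1.42 kcal/mol) and the other has it equatorial (E = 0).
ΔG = 1.42 kcal/mol between the two chairs.
K = exp(ΔG/RT) with R = 1.987×10⁻³ kcal mol⁻¹ K⁻¹ and T = 273 K gives K ≈ 13.7.
Fraction in the lower-energy chair = K/(K+1) = 93.2%.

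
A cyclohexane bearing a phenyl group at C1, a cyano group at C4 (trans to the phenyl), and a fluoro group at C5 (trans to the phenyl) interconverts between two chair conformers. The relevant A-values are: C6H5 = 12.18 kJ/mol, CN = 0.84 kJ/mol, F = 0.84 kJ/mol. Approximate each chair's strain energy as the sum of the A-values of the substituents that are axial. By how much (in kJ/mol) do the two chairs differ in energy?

Chair I (phenyl axial, cyano axial, fluoro equatorial): E = 13.02 kJ/mol.
Chair II (phenyl equatorial, cyano equatorial, fluoro axial): E = 0.84 kJ/mol.
ΔE = 13.02 − 0.84 = 12.18 kJ/mol; chair II is more stable.

12.18 kJ/mol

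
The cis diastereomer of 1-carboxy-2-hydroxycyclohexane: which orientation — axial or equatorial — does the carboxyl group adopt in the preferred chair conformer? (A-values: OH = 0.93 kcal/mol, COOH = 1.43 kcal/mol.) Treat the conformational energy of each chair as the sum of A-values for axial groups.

C1 and C2 have opposite parity, so for the cis isomer the two substituents are one axial and one equatorial in each chair.
Chair I (hydroxyl axial, carboxyl equatorial): E = 0.93 kcal/mol.
Chair II (hydroxyl equatorial, carboxyl axial): E = 1.43 kcal/mol.
Chair I is the more stable (lower-energy) conformer, and in that chair the carboxyl group is equatorial.

equatorial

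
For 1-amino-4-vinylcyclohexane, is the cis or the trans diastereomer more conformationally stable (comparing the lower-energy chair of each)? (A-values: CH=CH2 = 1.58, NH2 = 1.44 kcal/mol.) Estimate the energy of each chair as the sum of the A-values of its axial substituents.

At 1,4 positions (parity opposite): cis → (a,e or e,a); trans → (e,e or a,a).
Best chair for cis: E = 1.44 kcal/mol; best chair for trans: E = 0.00 kcal/mol.
The trans isomer is lower by 1.44 kcal/mol.

trans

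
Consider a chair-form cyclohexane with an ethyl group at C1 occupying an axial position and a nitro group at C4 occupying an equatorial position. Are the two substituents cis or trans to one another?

cis

C1 and C4 have opposite parity, so their axial bonds point in opposite directions.
With opposite-parity carbons, two substituents on the same face are one axial and one equatorial; opposite faces give both axial or both equatorial.
Here the groups are axial/equatorial → same face → cis.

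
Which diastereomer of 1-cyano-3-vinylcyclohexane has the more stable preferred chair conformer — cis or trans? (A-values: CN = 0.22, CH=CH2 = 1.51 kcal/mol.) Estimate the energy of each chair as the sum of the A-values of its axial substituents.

cis

At 1,3 positions (parity same): cis → (e,e or a,a); trans → (a,e or e,a).
Best chair for cis: E = 0.00 kcal/mol; best chair for trans: E = 0.22 kcal/mol.
The cis isomer is lower by 0.22 kcal/mol.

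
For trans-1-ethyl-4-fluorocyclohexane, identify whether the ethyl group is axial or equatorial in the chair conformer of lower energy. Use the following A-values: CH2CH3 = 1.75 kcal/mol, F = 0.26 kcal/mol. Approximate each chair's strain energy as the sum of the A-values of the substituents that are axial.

equatorial

C1 and C4 have opposite parity, so for the trans isomer the two substituents are e,e in one chair and a,a in the other.
Chair I (ethyl axial, fluoro axial): E = 2.01 kcal/mol.
Chair II (ethyl equatorial, fluoro equatorial): E = 0.00 kcal/mol.
Chair II is the more stable (lower-energy) conformer, and in that chair the ethyl group is equatorial.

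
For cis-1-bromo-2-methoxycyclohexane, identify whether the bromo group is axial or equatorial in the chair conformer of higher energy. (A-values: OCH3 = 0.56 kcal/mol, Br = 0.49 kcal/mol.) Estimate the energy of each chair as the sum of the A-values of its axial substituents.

C1 and C2 have opposite parity, so for the cis isomer the two substituents are one axial and one equatorial in each chair.
Chair I (methoxy axial, bromo equatorial): E = 0.56 kcal/mol.
Chair II (methoxy equatorial, bromo axial): E = 0.49 kcal/mol.
Chair I is the less stable (higher-energy) conformer, and in that chair the bromo group is equatorial.

equatorial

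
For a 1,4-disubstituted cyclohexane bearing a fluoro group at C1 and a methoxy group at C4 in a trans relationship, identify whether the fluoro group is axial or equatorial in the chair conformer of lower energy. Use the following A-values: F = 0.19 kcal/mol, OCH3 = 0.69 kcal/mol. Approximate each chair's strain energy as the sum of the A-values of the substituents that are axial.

C1 and C4 have opposite parity, so for the trans isomer the two substituents are e,e in one chair and a,a in the other.
Chair I (fluoro axial, methoxy axial): E = 0.88 kcal/mol.
Chair II (fluoro equatorial, methoxy equatorial): E = 0.00 kcal/mol.
Chair II is the more stable (lower-energy) conformer, and in that chair the fluoro group is equatorial.

equatorial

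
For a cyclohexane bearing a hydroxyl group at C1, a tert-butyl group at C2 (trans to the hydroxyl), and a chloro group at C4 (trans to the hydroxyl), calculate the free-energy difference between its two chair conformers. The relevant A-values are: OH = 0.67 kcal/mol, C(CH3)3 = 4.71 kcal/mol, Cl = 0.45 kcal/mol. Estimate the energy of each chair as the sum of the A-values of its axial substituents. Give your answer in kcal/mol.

5.83 kcal/mol

Chair I (hydroxyl axial, tert-butyl axial, chloro axial): E = 5.83 kcal/mol.
Chair II (hydroxyl equatorial, tert-butyl equatorial, chloro equatorial): E = 0.00 kcal/mol.
ΔE = 5.83 − 0.00 = 5.83 kcal/mol; chair II is more stable.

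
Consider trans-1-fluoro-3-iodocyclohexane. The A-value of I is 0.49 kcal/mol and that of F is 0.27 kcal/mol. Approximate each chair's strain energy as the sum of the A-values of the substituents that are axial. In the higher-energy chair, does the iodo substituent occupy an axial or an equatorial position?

C1 and C3 have the same parity, so for the trans isomer the two substituents are one axial and one equatorial in each chair.
Chair I (iodo axial, fluoro equatorial): E = 0.49 kcal/mol.
Chair II (iodo equatorial, fluoro axial): E = 0.27 kcal/mol.
Chair I is the less stable (higher-energy) conformer, and in that chair the iodo group is axial.

axial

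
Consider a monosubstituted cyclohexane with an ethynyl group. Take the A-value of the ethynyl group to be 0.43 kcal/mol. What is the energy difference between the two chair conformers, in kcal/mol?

A monosubstituted cyclohexane has one chair with the ethynyl group axial (E = A = 0.43 kcal/mol) and one with it equatorial (E = 0).
ΔE = 0.43 − 0 = 0.43 kcal/mol.

0.43 kcal/mol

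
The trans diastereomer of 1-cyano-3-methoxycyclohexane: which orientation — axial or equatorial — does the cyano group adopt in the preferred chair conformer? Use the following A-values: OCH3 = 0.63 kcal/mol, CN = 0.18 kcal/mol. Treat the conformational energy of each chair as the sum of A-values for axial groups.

axial

C1 and C3 have the same parity, so for the trans isomer the two substituents are one axial and one equatorial in each chair.
Chair I (methoxy axial, cyano equatorial): E = 0.63 kcal/mol.
Chair II (methoxy equatorial, cyano axial): E = 0.18 kcal/mol.
Chair II is the more stable (lower-energy) conformer, and in that chair the cyano group is axial.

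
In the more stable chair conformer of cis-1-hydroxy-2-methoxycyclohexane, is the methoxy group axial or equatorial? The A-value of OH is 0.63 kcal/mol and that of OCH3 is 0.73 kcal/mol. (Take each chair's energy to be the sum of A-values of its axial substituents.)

equatorial

C1 and C2 have opposite parity, so for the cis isomer the two substituents are one axial and one equatorial in each chair.
Chair I (hydroxyl axial, methoxy equatorial): E = 0.63 kcal/mol.
Chair II (hydroxyl equatorial, methoxy axial): E = 0.73 kcal/mol.
Chair I is the more stable (lower-energy) conformer, and in that chair the methoxy group is equatorial.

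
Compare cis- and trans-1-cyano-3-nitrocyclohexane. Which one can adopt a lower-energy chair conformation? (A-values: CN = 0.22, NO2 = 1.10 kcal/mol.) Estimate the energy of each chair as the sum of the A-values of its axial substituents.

At 1,3 positions (parity same): cis → (e,e or a,a); trans → (a,e or e,a).
Best chair for cis: E = 0.00 kcal/mol; best chair for trans: E = 0.22 kcal/mol.
The cis isomer is lower by 0.22 kcal/mol.

cis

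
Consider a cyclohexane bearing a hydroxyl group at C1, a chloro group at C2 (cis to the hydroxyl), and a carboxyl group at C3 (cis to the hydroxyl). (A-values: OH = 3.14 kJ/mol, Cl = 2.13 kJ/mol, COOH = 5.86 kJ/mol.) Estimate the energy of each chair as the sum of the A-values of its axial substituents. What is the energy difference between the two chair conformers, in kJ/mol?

Chair I (hydroxyl axial, chloro equatorial, carboxyl axial): E = 9.00 kJ/mol.
Chair II (hydroxyl equatorial, chloro axial, carboxyl equatorial): E = 2.13 kJ/mol.
ΔE = 9.00 − 2.13 = 6.87 kJ/mol; chair II is more stable.

6.87 kJ/mol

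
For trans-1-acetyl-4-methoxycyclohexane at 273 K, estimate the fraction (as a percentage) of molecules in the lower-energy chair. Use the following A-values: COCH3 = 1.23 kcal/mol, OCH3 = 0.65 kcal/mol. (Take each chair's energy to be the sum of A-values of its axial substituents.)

C1 and C4 have opposite parity, so for the trans isomer the two substituents are e,e in one chair and a,a in the other.
Chair I (acetyl axial, methoxy axial): E = 1.88 kcal/mol; chair II (acetyl equatorial, methoxy equatorial): E = 0.00 kcal/mol.
ΔG = 1.88 kcal/mol between the two chairs.
K = exp(ΔG/RT) with R = 1.987×10⁻³ kcal mol⁻¹ K⁻¹ and T = 273 K gives K ≈ 32.
Fraction in the lower-energy chair = K/(K+1) = 97.0%.

97.0%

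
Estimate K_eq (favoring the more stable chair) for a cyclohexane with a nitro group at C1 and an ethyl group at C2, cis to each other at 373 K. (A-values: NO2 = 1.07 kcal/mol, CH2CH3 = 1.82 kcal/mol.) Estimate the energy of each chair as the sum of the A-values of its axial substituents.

C1 and C2 have opposite parity, so for the cis isomer the two substituents are one axial and one equatorial in each chair.
Chair I (nitro axial, ethyl equatorial): E = 1.07 kcal/mol; chair II (nitro equatorial, ethyl axial): E = 1.82 kcal/mol.
ΔG = 0.75 kcal/mol between the two chairs.
K = exp(ΔG/RT) with R = 1.987×10⁻³ kcal mol⁻¹ K⁻¹ and T = 373 K gives K ≈ 2.75.

K ≈ 2.75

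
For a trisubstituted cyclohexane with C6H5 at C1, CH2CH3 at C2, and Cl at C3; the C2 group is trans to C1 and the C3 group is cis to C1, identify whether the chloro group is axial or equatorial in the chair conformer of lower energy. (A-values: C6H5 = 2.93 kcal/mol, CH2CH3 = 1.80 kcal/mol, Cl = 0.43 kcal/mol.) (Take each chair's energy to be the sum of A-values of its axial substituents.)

Chair I (phenyl axial, ethyl axial, chloro axial): E = 5.16 kcal/mol.
Chair II (phenyl equatorial, ethyl equatorial, chloro equatorial): E = 0.00 kcal/mol.
Chair II is the more stable (lower-energy) conformer, and in that chair the chloro group is equatorial.

equatorial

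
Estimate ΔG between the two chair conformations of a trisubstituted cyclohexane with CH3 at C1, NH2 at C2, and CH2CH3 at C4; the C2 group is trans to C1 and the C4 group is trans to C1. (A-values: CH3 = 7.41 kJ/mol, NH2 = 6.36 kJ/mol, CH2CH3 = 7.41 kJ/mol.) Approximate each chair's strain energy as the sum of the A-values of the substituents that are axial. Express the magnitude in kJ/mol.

Chair I (methyl axial, amino axial, ethyl axial): E = 21.18 kJ/mol.
Chair II (methyl equatorial, amino equatorial, ethyl equatorial): E = 0.00 kJ/mol.
ΔE = 21.18 − 0.00 = 21.18 kJ/mol; chair II is more stable.

21.18 kJ/mol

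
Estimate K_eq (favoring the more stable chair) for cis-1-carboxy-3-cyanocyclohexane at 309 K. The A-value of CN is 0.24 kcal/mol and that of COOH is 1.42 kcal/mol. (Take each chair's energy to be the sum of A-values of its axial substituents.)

K ≈ 14.9

C1 and C3 have the same parity, so for the cis isomer the two substituents are e,e in one chair and a,a in the other.
Chair I (cyano axial, carboxyl axial): E = 1.66 kcal/mol; chair II (cyano equatorial, carboxyl equatorial): E = 0.00 kcal/mol.
ΔG = 1.66 kcal/mol between the two chairs.
K = exp(ΔG/RT) with R = 1.987×10⁻³ kcal mol⁻¹ K⁻¹ and T = 309 K gives K ≈ 14.9.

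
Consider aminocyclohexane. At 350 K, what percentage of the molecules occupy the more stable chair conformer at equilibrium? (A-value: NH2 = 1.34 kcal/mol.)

87.3%

One chair has the amino group axial (E = 1.34 kcal/mol) and the other has it equatorial (E = 0).
ΔG = 1.34 kcal/mol between the two chairs.
K = exp(ΔG/RT) with R = 1.987×10⁻³ kcal mol⁻¹ K⁻¹ and T = 350 K gives K ≈ 6.87.
Fraction in the lower-energy chair = K/(K+1) = 87.3%.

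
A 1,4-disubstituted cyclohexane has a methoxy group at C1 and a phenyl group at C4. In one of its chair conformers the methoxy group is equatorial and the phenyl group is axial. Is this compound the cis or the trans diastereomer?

cis

C1 and C4 have opposite parity, so their axial bonds point in opposite directions.
With opposite-parity carbons, two substituents on the same face are one axial and one equatorial; opposite faces give both axial or both equatorial.
Here the groups are equatorial/axial → same face → cis.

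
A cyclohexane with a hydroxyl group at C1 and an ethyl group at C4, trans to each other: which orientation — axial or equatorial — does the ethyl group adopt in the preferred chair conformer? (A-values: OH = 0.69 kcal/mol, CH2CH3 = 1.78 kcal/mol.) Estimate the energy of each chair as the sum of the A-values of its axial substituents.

C1 and C4 have opposite parity, so for the trans isomer the two substituents are e,e in one chair and a,a in the other.
Chair I (hydroxyl axial, ethyl axial): E = 2.47 kcal/mol.
Chair II (hydroxyl equatorial, ethyl equatorial): E = 0.00 kcal/mol.
Chair II is the more stable (lower-energy) conformer, and in that chair the ethyl group is equatorial.

equatorial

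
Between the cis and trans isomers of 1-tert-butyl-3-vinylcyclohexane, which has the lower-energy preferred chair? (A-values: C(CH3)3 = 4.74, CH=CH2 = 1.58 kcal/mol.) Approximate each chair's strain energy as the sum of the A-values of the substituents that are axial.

At 1,3 positions (parity same): cis → (e,e or a,a); trans → (a,e or e,a).
Best chair for cis: E = 0.00 kcal/mol; best chair for trans: E = 1.58 kcal/mol.
The cis isomer is lower by 1.58 kcal/mol.

cis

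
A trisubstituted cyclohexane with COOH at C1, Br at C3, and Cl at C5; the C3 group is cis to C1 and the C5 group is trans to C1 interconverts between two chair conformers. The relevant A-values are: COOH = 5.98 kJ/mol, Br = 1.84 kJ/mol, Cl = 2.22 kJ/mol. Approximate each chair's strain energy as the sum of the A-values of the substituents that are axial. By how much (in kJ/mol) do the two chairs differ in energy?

5.60 kJ/mol

Chair I (carboxyl axial, bromo axial, chloro equatorial): E = 7.82 kJ/mol.
Chair II (carboxyl equatorial, bromo equatorial, chloro axial): E = 2.22 kJ/mol.
ΔE = 7.82 − 2.22 = 5.60 kJ/mol; chair II is more stable.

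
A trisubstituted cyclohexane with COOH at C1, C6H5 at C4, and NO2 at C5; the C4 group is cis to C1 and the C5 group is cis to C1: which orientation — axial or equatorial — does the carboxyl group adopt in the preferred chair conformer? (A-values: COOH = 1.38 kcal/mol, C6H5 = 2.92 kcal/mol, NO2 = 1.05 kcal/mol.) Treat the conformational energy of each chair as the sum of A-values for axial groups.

axial

Chair I (carboxyl axial, phenyl equatorial, nitro axial): E = 2.43 kcal/mol.
Chair II (carboxyl equatorial, phenyl axial, nitro equatorial): E = 2.92 kcal/mol.
Chair I is the more stable (lower-energy) conformer, and in that chair the carboxyl group is axial.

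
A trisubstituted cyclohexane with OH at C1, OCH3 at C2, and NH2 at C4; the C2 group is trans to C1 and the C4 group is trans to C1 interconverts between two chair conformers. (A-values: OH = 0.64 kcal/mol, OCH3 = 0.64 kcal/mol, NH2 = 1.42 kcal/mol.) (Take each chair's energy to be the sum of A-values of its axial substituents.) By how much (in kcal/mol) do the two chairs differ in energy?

Chair I (hydroxyl axial, methoxy axial, amino axial): E = 2.70 kcal/mol.
Chair II (hydroxyl equatorial, methoxy equatorial, amino equatorial): E = 0.00 kcal/mol.
ΔE = 2.70 − 0.00 = 2.70 kcal/mol; chair II is more stable.

2.70 kcal/mol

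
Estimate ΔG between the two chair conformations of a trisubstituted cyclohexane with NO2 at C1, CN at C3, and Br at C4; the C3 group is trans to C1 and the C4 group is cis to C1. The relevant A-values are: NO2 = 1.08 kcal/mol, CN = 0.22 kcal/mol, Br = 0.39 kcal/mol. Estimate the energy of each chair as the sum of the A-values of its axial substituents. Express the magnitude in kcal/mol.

0.47 kcal/mol

Chair I (nitro axial, cyano equatorial, bromo equatorial): E = 1.08 kcal/mol.
Chair II (nitro equatorial, cyano axial, bromo axial): E = 0.61 kcal/mol.
ΔE = 1.08 − 0.61 = 0.47 kcal/mol; chair II is more stable.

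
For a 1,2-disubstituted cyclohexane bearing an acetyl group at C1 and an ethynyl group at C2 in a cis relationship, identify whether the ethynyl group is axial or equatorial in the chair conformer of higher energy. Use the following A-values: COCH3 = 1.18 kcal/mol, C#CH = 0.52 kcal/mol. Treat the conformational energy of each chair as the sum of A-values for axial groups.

equatorial

C1 and C2 have opposite parity, so for the cis isomer the two substituents are one axial and one equatorial in each chair.
Chair I (acetyl axial, ethynyl equatorial): E = 1.18 kcal/mol.
Chair II (acetyl equatorial, ethynyl axial): E = 0.52 kcal/mol.
Chair I is the less stable (higher-energy) conformer, and in that chair the ethynyl group is equatorial.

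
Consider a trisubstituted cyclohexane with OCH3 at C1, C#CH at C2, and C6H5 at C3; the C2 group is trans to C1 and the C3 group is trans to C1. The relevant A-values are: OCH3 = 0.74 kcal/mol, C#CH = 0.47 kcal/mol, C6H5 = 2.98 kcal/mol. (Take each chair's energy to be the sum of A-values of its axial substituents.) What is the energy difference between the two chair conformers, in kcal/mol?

1.77 kcal/mol

Chair I (methoxy axial, ethynyl axial, phenyl equatorial): E = 1.21 kcal/mol.
Chair II (methoxy equatorial, ethynyl equatorial, phenyl axial): E = 2.98 kcal/mol.
ΔE = 2.98 − 1.21 = 1.77 kcal/mol; chair I is more stable.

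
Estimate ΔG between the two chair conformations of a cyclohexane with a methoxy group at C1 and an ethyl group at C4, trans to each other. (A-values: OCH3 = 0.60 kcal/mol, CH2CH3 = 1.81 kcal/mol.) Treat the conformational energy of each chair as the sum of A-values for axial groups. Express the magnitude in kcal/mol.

C1 and C4 have opposite parity, so for the trans isomer the two substituents are e,e in one chair and a,a in the other.
Chair I (methoxy axial, ethyl axial): E = 2.41 kcal/mol.
Chair II (methoxy equatorial, ethyl equatorial): E = 0.00 kcal/mol.
ΔE = 2.41 − 0.00 = 2.41 kcal/mol; chair II is more stable.

2.41 kcal/mol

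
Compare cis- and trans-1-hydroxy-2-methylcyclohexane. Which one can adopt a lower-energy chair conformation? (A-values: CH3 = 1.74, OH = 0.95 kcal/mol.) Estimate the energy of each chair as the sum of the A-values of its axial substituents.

trans

At 1,2 positions (parity opposite): cis → (a,e or e,a); trans → (e,e or a,a).
Best chair for cis: E = 0.95 kcal/mol; best chair for trans: E = 0.00 kcal/mol.
The trans isomer is lower by 0.95 kcal/mol.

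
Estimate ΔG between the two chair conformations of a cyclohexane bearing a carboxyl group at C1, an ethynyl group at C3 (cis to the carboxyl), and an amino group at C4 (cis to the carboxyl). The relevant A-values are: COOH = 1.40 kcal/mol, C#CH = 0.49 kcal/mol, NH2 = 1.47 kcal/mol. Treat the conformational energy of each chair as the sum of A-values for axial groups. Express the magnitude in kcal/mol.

Chair I (carboxyl axial, ethynyl axial, amino equatorial): E = 1.89 kcal/mol.
Chair II (carboxyl equatorial, ethynyl equatorial, amino axial): E = 1.47 kcal/mol.
ΔE = 1.89 − 1.47 = 0.42 kcal/mol; chair II is more stable.

0.42 kcal/mol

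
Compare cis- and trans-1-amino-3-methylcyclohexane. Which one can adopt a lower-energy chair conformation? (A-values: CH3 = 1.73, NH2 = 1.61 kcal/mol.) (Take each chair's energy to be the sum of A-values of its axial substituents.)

At 1,3 positions (parity same): cis → (e,e or a,a); trans → (a,e or e,a).
Best chair for cis: E = 0.00 kcal/mol; best chair for trans: E = 1.61 kcal/mol.
The cis isomer is lower by 1.61 kcal/mol.

cis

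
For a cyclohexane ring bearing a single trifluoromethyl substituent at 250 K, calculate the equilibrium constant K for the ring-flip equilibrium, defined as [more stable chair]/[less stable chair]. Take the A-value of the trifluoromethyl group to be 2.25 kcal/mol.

K ≈ 92.7

One chair has the trifluoromethyl group axial (E = 2.25 kcal/mol) and the other has it equatorial (E = 0).
ΔG = 2.25 kcal/mol between the two chairs.
K = exp(ΔG/RT) with R = 1.987×10⁻³ kcal mol⁻¹ K⁻¹ and T = 250 K gives K ≈ 92.7.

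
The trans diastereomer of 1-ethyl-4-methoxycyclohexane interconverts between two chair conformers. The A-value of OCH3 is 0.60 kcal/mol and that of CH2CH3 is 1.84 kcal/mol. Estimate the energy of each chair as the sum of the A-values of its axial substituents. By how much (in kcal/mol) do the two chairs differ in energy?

2.44 kcal/mol

C1 and C4 have opposite parity, so for the trans isomer the two substituents are e,e in one chair and a,a in the other.
Chair I (methoxy axial, ethyl axial): E = 2.44 kcal/mol.
Chair II (methoxy equatorial, ethyl equatorial): E = 0.00 kcal/mol.
ΔE = 2.44 − 0.00 = 2.44 kcal/mol; chair II is more stable.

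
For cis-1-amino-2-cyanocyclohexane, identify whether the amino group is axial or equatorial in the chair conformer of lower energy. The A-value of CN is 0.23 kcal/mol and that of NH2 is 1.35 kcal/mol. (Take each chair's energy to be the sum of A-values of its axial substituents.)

equatorial

C1 and C2 have opposite parity, so for the cis isomer the two substituents are one axial and one equatorial in each chair.
Chair I (cyano axial, amino equatorial): E = 0.23 kcal/mol.
Chair II (cyano equatorial, amino axial): E = 1.35 kcal/mol.
Chair I is the more stable (lower-energy) conformer, and in that chair the amino group is equatorial.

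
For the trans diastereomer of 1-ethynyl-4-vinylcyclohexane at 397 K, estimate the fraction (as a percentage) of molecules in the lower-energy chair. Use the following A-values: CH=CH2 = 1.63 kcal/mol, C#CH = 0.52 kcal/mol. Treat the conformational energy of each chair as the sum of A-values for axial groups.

93.9%

C1 and C4 have opposite parity, so for the trans isomer the two substituents are e,e in one chair and a,a in the other.
Chair I (vinyl axial, ethynyl axial): E = 2.15 kcal/mol; chair II (vinyl equatorial, ethynyl equatorial): E = 0.00 kcal/mol.
ΔG = 2.15 kcal/mol between the two chairs.
K = exp(ΔG/RT) with R = 1.987×10⁻³ kcal mol⁻¹ K⁻¹ and T = 397 K gives K ≈ 15.3.
Fraction in the lower-energy chair = K/(K+1) = 93.9%.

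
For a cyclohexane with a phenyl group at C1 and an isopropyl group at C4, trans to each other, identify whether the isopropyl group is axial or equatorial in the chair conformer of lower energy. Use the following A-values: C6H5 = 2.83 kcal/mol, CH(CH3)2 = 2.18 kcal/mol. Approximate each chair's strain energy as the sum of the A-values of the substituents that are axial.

C1 and C4 have opposite parity, so for the trans isomer the two substituents are e,e in one chair and a,a in the other.
Chair I (phenyl axial, isopropyl axial): E = 5.01 kcal/mol.
Chair II (phenyl equatorial, isopropyl equatorial): E = 0.00 kcal/mol.
Chair II is the more stable (lower-energy) conformer, and in that chair the isopropyl group is equatorial.

equatorial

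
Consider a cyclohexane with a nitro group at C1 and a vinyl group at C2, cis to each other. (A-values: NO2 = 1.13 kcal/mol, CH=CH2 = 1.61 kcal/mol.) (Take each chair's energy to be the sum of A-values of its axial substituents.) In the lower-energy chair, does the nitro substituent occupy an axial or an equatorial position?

axial

C1 and C2 have opposite parity, so for the cis isomer the two substituents are one axial and one equatorial in each chair.
Chair I (nitro axial, vinyl equatorial): E = 1.13 kcal/mol.
Chair II (nitro equatorial, vinyl axial): E = 1.61 kcal/mol.
Chair I is the more stable (lower-energy) conformer, and in that chair the nitro group is axial.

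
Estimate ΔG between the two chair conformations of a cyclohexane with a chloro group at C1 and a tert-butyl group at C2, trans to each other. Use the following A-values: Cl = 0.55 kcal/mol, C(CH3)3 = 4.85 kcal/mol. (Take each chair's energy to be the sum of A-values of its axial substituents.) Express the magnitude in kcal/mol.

C1 and C2 have opposite parity, so for the trans isomer the two substituents are e,e in one chair and a,a in the other.
Chair I (chloro axial, tert-butyl axial): E = 5.40 kcal/mol.
Chair II (chloro equatorial, tert-butyl equatorial): E = 0.00 kcal/mol.
ΔE = 5.40 − 0.00 = 5.40 kcal/mol; chair II is more stable.

5.40 kcal/mol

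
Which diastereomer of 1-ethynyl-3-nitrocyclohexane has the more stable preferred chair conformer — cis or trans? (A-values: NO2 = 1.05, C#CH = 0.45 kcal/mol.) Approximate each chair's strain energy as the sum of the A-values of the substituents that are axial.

cis

At 1,3 positions (parity same): cis → (e,e or a,a); trans → (a,e or e,a).
Best chair for cis: E = 0.00 kcal/mol; best chair for trans: E = 0.45 kcal/mol.
The cis isomer is lower by 0.45 kcal/mol.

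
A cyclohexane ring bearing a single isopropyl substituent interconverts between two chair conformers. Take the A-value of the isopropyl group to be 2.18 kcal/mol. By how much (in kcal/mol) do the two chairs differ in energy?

2.18 kcal/mol

A monosubstituted cyclohexane has one chair with the isopropyl group axial (E = A = 2.18 kcal/mol) and one with it equatorial (E = 0).
ΔE = 2.18 − 0 = 2.18 kcal/mol.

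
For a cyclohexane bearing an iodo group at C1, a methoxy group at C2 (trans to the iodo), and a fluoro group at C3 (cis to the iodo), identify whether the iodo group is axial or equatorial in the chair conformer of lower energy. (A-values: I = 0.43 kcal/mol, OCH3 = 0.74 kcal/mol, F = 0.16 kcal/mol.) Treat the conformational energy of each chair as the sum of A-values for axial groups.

Chair I (iodo axial, methoxy axial, fluoro axial): E = 1.33 kcal/mol.
Chair II (iodo equatorial, methoxy equatorial, fluoro equatorial): E = 0.00 kcal/mol.
Chair II is the more stable (lower-energy) conformer, and in that chair the iodo group is equatorial.

equatorial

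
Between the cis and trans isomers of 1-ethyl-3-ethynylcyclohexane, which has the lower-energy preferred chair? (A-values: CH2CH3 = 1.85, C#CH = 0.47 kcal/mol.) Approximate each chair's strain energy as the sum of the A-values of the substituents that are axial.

cis

At 1,3 positions (parity same): cis → (e,e or a,a); trans → (a,e or e,a).
Best chair for cis: E = 0.00 kcal/mol; best chair for trans: E = 0.47 kcal/mol.
The cis isomer is lower by 0.47 kcal/mol.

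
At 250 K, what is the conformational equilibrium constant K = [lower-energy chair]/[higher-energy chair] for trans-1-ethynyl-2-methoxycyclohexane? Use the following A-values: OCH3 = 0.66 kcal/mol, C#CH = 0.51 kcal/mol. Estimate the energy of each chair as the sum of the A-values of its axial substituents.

K ≈ 10.5

C1 and C2 have opposite parity, so for the trans isomer the two substituents are e,e in one chair and a,a in the other.
Chair I (methoxy axial, ethynyl axial): E = 1.17 kcal/mol; chair II (methoxy equatorial, ethynyl equatorial): E = 0.00 kcal/mol.
ΔG = 1.17 kcal/mol between the two chairs.
K = exp(ΔG/RT) with R = 1.987×10⁻³ kcal mol⁻¹ K⁻¹ and T = 250 K gives K ≈ 10.5.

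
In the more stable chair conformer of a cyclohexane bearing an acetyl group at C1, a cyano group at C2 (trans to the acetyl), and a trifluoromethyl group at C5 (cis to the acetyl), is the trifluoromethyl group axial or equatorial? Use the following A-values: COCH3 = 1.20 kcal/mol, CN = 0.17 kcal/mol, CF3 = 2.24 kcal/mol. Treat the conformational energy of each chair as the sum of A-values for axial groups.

Chair I (acetyl axial, cyano axial, trifluoromethyl axial): E = 3.61 kcal/mol.
Chair II (acetyl equatorial, cyano equatorial, trifluoromethyl equatorial): E = 0.00 kcal/mol.
Chair II is the more stable (lower-energy) conformer, and in that chair the trifluoromethyl group is equatorial.

equatorial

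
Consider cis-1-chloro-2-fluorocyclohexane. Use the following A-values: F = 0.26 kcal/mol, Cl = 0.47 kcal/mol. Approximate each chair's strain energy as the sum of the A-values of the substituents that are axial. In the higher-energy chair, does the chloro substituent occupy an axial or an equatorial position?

axial

C1 and C2 have opposite parity, so for the cis isomer the two substituents are one axial and one equatorial in each chair.
Chair I (fluoro axial, chloro equatorial): E = 0.26 kcal/mol.
Chair II (fluoro equatorial, chloro axial): E = 0.47 kcal/mol.
Chair II is the less stable (higher-energy) conformer, and in that chair the chloro group is axial.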